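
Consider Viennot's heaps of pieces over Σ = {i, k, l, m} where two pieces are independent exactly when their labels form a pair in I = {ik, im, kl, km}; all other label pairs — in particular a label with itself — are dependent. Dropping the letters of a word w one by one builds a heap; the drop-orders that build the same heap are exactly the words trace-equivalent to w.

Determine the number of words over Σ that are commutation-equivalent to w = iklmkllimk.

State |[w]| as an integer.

drop 0:i onto floor
drop 1:k onto floor
drop 2:l onto {0:i}
drop 3:m onto {2:l}
drop 4:k onto {1:k}
drop 5:l onto {3:m}
drop 6:l onto {5:l}
drop 7:i onto {6:l}
drop 8:m onto {6:l}
drop 9:k onto {4:k}
ground layer = {0:i, 1:k}
drop-orders for the pieces not yet dropped (sum over which currently-grounded one goes next):
  1 to go: {7} 1  {8} 1  {9} 1
  2 to go: {4,9} 1  {7,8} 2  {7,9} 2  {8,9} 2
  3 to go: {1,4,9} 1  {4,7,9} 3  {4,8,9} 3  {6,7,8} 2  {7,8,9} 6
  4 to go: {1,4,7,9} 4  {1,4,8,9} 4  {4,7,8,9} 12  {5,6,7,8} 2  {6,7,8,9} 8
  5 to go: {1,4,7,8,9} 20  {3,5,6,7,8} 2  {4,6,7,8,9} 20  {5,6,7,8,9} 10
  6 to go: {1,4,6,7,8,9} 40  {2,3,5,6,7,8} 2  {3,5,6,7,8,9} 12  {4,5,6,7,8,9} 30
  7 to go: {0,2,3,5,6,7,8} 2  {1,4,5,6,7,8,9} 70  {2,3,5,6,7,8,9} 14  {3,4,5,6,7,8,9} 42
  8 to go: {0,2,3,5,6,7,8,9} 16  {1,3,4,5,6,7,8,9} 112  {2,3,4,5,6,7,8,9} 56
  if 0:i drops first: 168 orders
  if 1:k drops first: 72 orders
heap linearizations: 240

240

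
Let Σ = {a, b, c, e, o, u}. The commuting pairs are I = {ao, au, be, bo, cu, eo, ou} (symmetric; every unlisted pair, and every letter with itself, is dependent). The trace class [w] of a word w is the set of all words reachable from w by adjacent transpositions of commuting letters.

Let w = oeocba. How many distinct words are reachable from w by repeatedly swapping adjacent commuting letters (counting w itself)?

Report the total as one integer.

3

0(o) covers ∅
1(e) covers ∅
2(o) covers 0:o
3(c) covers 1:e, 2:o
4(b) covers 3:c
5(a) covers 4:b
floor of heap: 0:o, 1:e
completions by unplaced set U, small U first (add the entries for U minus each lowest piece of U):
  |U|=1: {5}:1
  |U|=2: {4,5}:1
  |U|=3: {3,4,5}:1
  |U|=4: {1,3,4,5}:1  {2,3,4,5}:1
  start at 0(o): 2
  start at 1(e): 1
sum over floor = 3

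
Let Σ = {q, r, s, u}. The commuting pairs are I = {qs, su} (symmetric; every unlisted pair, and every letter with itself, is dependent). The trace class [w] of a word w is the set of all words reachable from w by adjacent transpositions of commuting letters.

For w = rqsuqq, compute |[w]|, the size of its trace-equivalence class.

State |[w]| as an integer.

5

0(r) covers ∅
1(q) covers 0:r
2(s) covers 0:r
3(u) covers 1:q
4(q) covers 3:u
5(q) covers 4:q
floor of heap: 0:r
completions by unplaced set U, small U first (add the entries for U minus each lowest piece of U):
  |U|=1: {2}:1  {5}:1
  |U|=2: {2,5}:2  {4,5}:1
  |U|=3: {2,4,5}:3  {3,4,5}:1
  |U|=4: {1,3,4,5}:1  {2,3,4,5}:4
  start at 0(r): 5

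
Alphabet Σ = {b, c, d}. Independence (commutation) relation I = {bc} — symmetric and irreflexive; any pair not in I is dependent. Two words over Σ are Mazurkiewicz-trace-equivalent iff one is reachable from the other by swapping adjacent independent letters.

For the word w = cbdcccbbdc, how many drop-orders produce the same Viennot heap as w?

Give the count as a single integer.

20

drop 0:c onto floor
drop 1:b onto floor
drop 2:d onto {0:c, 1:b}
drop 3:c onto {2:d}
drop 4:c onto {3:c}
drop 5:c onto {4:c}
drop 6:b onto {2:d}
drop 7:b onto {6:b}
drop 8:d onto {5:c, 7:b}
drop 9:c onto {8:d}
ground layer = {0:c, 1:b}
drop-orders for the pieces not yet dropped (sum over which currently-grounded one goes next):
  1 to go: {9} 1
  2 to go: {8,9} 1
  3 to go: {5,8,9} 1  {7,8,9} 1
  4 to go: {4,5,8,9} 1  {5,7,8,9} 2  {6,7,8,9} 1
  5 to go: {3,4,5,8,9} 1  {4,5,7,8,9} 3  {5,6,7,8,9} 3
  6 to go: {3,4,5,7,8,9} 4  {4,5,6,7,8,9} 6
  7 to go: {3,4,5,6,7,8,9} 10
  8 to go: {2,3,4,5,6,7,8,9} 10
  if 0:c drops first: 10 orders
  if 1:b drops first: 10 orders
heap linearizations: 20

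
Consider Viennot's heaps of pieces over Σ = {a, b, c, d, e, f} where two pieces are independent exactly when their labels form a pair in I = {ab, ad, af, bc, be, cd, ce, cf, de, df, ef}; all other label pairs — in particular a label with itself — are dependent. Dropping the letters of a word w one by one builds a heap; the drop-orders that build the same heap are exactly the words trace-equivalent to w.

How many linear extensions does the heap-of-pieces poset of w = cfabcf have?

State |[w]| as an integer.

20

#0=c has no predecessor
#1=f has no predecessor
#2=a depends on [0:c]
#3=b depends on [1:f]
#4=c depends on [2:a]
#5=f depends on [3:b]
sources: [0:c, 1:f]
N(rest) = Σ N(rest − s) over sources s of rest; N(one piece) = 1:
  size 1 → [4]=1  [5]=1
  size 2 → [2,4]=1  [3,5]=1  [4,5]=2
  size 3 → [0,2,4]=1  [1,3,5]=1  [2,4,5]=3  [3,4,5]=3
  size 4 → [0,2,4,5]=4  [1,3,4,5]=4  [2,3,4,5]=6
  first=0(c) contributes 10
  first=1(f) contributes 10
|[w]| = 20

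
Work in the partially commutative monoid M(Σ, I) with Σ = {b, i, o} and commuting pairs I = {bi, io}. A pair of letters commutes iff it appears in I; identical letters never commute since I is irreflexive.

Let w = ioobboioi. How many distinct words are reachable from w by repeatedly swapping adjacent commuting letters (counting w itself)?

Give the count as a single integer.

piece 0:i — minimal
piece 1:o — minimal
piece 2:o rests on {1:o}
piece 3:b rests on {2:o}
piece 4:b rests on {3:b}
piece 5:o rests on {4:b}
piece 6:i rests on {0:i}
piece 7:o rests on {5:o}
piece 8:i rests on {6:i}
minimal pieces: {0:i, 1:o}
ways to finish when only these pieces remain (= sum over removing one remaining piece with nothing left below it):
  1 left: {7}→1  {8}→1
  2 left: {5,7}→1  {6,8}→1  {7,8}→2
  3 left: {0,6,8}→1  {4,5,7}→1  {5,7,8}→3  {6,7,8}→3
  4 left: {0,6,7,8}→4  {3,4,5,7}→1  {4,5,7,8}→4  {5,6,7,8}→6
  5 left: {0,5,6,7,8}→10  {2,3,4,5,7}→1  {3,4,5,7,8}→5  {4,5,6,7,8}→10
  6 left: {0,4,5,6,7,8}→20  {1,2,3,4,5,7}→1  {2,3,4,5,7,8}→6  {3,4,5,6,7,8}→15
  7 left: {0,3,4,5,6,7,8}→35  {1,2,3,4,5,7,8}→7  {2,3,4,5,6,7,8}→21
  placing 0:i first → 28 extensions
  placing 1:o first → 56 extensions
total linear extensions = 84

84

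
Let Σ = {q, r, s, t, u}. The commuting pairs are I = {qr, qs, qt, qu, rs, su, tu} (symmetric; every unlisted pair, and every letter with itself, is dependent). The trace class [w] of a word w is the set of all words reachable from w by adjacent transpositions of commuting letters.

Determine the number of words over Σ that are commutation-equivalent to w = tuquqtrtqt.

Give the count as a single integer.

720

#0=t has no predecessor
#1=u has no predecessor
#2=q has no predecessor
#3=u depends on [1:u]
#4=q depends on [2:q]
#5=t depends on [0:t]
#6=r depends on [3:u, 5:t]
#7=t depends on [6:r]
#8=q depends on [4:q]
#9=t depends on [7:t]
sources: [0:t, 1:u, 2:q]
N(rest) = Σ N(rest − s) over sources s of rest; N(one piece) = 1:
  size 1 → [8]=1  [9]=1
  size 2 → [4,8]=1  [7,9]=1  [8,9]=2
  size 3 → [2,4,8]=1  [4,8,9]=3  [6,7,9]=1  [7,8,9]=3
  size 4 → [2,4,8,9]=4  [3,6,7,9]=1  [4,7,8,9]=6  [5,6,7,9]=1  [6,7,8,9]=4
  size 5 → [0,5,6,7,9]=1  [1,3,6,7,9]=1  [2,4,7,8,9]=10  [3,5,6,7,9]=2  [3,6,7,8,9]=5  [4,6,7,8,9]=10  [5,6,7,8,9]=5
  size 6 → [0,3,5,6,7,9]=3  [0,5,6,7,8,9]=6  [1,3,5,6,7,9]=3  [1,3,6,7,8,9]=6  [2,4,6,7,8,9]=20  [3,4,6,7,8,9]=15  [3,5,6,7,8,9]=12  [4,5,6,7,8,9]=15
  size 7 → [0,1,3,5,6,7,9]=6  [0,3,5,6,7,8,9]=21  [0,4,5,6,7,8,9]=21  [1,3,4,6,7,8,9]=21  [1,3,5,6,7,8,9]=21  [2,3,4,6,7,8,9]=35  [2,4,5,6,7,8,9]=35  [3,4,5,6,7,8,9]=42
  size 8 → [0,1,3,5,6,7,8,9]=48  [0,2,4,5,6,7,8,9]=56  [0,3,4,5,6,7,8,9]=84  [1,2,3,4,6,7,8,9]=56  [1,3,4,5,6,7,8,9]=84  [2,3,4,5,6,7,8,9]=112
  first=0(t) contributes 252
  first=1(u) contributes 252
  first=2(q) contributes 216
|[w]| = 720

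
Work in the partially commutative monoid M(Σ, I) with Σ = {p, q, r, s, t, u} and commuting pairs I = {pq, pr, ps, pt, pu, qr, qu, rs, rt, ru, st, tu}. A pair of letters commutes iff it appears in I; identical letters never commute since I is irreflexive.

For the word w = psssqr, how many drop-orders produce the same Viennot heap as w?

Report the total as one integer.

30

0(p) covers ∅
1(s) covers ∅
2(s) covers 1:s
3(s) covers 2:s
4(q) covers 3:s
5(r) covers ∅
floor of heap: 0:p, 1:s, 5:r
completions by unplaced set U, small U first (add the entries for U minus each lowest piece of U):
  |U|=1: {0}:1  {4}:1  {5}:1
  |U|=2: {0,4}:2  {0,5}:2  {3,4}:1  {4,5}:2
  |U|=3: {0,3,4}:3  {0,4,5}:6  {2,3,4}:1  {3,4,5}:3
  |U|=4: {0,2,3,4}:4  {0,3,4,5}:12  {1,2,3,4}:1  {2,3,4,5}:4
  start at 0(p): 5
  start at 1(s): 20
  start at 5(r): 5
sum over floor = 30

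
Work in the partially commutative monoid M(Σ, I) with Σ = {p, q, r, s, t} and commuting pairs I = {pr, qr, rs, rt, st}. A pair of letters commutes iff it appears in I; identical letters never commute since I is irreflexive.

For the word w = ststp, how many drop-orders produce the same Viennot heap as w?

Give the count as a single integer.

6

#0=s has no predecessor
#1=t has no predecessor
#2=s depends on [0:s]
#3=t depends on [1:t]
#4=p depends on [2:s, 3:t]
sources: [0:s, 1:t]
N(rest) = Σ N(rest − s) over sources s of rest; N(one piece) = 1:
  size 1 → [4]=1
  size 2 → [2,4]=1  [3,4]=1
  size 3 → [0,2,4]=1  [1,3,4]=1  [2,3,4]=2
  first=0(s) contributes 3
  first=1(t) contributes 3
|[w]| = 6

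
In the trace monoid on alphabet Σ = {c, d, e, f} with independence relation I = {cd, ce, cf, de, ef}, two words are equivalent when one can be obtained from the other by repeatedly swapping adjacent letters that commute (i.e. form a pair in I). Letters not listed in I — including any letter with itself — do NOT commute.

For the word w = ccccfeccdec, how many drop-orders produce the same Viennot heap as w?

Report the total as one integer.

1980

#0=c has no predecessor
#1=c depends on [0:c]
#2=c depends on [1:c]
#3=c depends on [2:c]
#4=f has no predecessor
#5=e has no predecessor
#6=c depends on [3:c]
#7=c depends on [6:c]
#8=d depends on [4:f]
#9=e depends on [5:e]
#10=c depends on [7:c]
sources: [0:c, 4:f, 5:e]
N(rest) = Σ N(rest − s) over sources s of rest; N(one piece) = 1:
  size 1 → [8]=1  [9]=1  [10]=1
  size 2 → [4,8]=1  [5,9]=1  [7,10]=1  [8,9]=2  [8,10]=2  [9,10]=2
  size 3 → [4,8,9]=3  [4,8,10]=3  [5,8,9]=3  [5,9,10]=3  [6,7,10]=1  [7,8,10]=3  [7,9,10]=3  [8,9,10]=6
  size 4 → [3,6,7,10]=1  [4,5,8,9]=6  [4,7,8,10]=6  [4,8,9,10]=12  [5,7,9,10]=6  [5,8,9,10]=12  [6,7,8,10]=4  [6,7,9,10]=4  [7,8,9,10]=12
  size 5 → [2,3,6,7,10]=1  [3,6,7,8,10]=5  [3,6,7,9,10]=5  [4,5,8,9,10]=30  [4,6,7,8,10]=10  [4,7,8,9,10]=30  [5,6,7,9,10]=10  [5,7,8,9,10]=30  [6,7,8,9,10]=20
  size 6 → [1,2,3,6,7,10]=1  [2,3,6,7,8,10]=6  [2,3,6,7,9,10]=6  [3,4,6,7,8,10]=15  [3,5,6,7,9,10]=15  [3,6,7,8,9,10]=30  [4,5,7,8,9,10]=90  [4,6,7,8,9,10]=60  [5,6,7,8,9,10]=60
  size 7 → [0,1,2,3,6,7,10]=1  [1,2,3,6,7,8,10]=7  [1,2,3,6,7,9,10]=7  [2,3,4,6,7,8,10]=21  [2,3,5,6,7,9,10]=21  [2,3,6,7,8,9,10]=42  [3,4,6,7,8,9,10]=105  [3,5,6,7,8,9,10]=105  [4,5,6,7,8,9,10]=210
  size 8 → [0,1,2,3,6,7,8,10]=8  [0,1,2,3,6,7,9,10]=8  [1,2,3,4,6,7,8,10]=28  [1,2,3,5,6,7,9,10]=28  [1,2,3,6,7,8,9,10]=56  [2,3,4,6,7,8,9,10]=168  [2,3,5,6,7,8,9,10]=168  [3,4,5,6,7,8,9,10]=420
  size 9 → [0,1,2,3,4,6,7,8,10]=36  [0,1,2,3,5,6,7,9,10]=36  [0,1,2,3,6,7,8,9,10]=72  [1,2,3,4,6,7,8,9,10]=252  [1,2,3,5,6,7,8,9,10]=252  [2,3,4,5,6,7,8,9,10]=756
  first=0(c) contributes 1260
  first=4(f) contributes 360
  first=5(e) contributes 360
|[w]| = 1980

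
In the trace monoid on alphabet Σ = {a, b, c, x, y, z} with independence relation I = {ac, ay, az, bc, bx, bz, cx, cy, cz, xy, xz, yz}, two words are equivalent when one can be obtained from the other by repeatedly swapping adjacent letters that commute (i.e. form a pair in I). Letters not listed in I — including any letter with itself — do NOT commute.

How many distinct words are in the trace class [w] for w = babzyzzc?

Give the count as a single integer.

280

#0=b has no predecessor
#1=a depends on [0:b]
#2=b depends on [1:a]
#3=z has no predecessor
#4=y depends on [2:b]
#5=z depends on [3:z]
#6=z depends on [5:z]
#7=c has no predecessor
sources: [0:b, 3:z, 7:c]
N(rest) = Σ N(rest − s) over sources s of rest; N(one piece) = 1:
  size 1 → [4]=1  [6]=1  [7]=1
  size 2 → [2,4]=1  [4,6]=2  [4,7]=2  [5,6]=1  [6,7]=2
  size 3 → [1,2,4]=1  [2,4,6]=3  [2,4,7]=3  [3,5,6]=1  [4,5,6]=3  [4,6,7]=6  [5,6,7]=3
  size 4 → [0,1,2,4]=1  [1,2,4,6]=4  [1,2,4,7]=4  [2,4,5,6]=6  [2,4,6,7]=12  [3,4,5,6]=4  [3,5,6,7]=4  [4,5,6,7]=12
  size 5 → [0,1,2,4,6]=5  [0,1,2,4,7]=5  [1,2,4,5,6]=10  [1,2,4,6,7]=20  [2,3,4,5,6]=10  [2,4,5,6,7]=30  [3,4,5,6,7]=20
  size 6 → [0,1,2,4,5,6]=15  [0,1,2,4,6,7]=30  [1,2,3,4,5,6]=20  [1,2,4,5,6,7]=60  [2,3,4,5,6,7]=60
  first=0(b) contributes 140
  first=3(z) contributes 105
  first=7(c) contributes 35
|[w]| = 280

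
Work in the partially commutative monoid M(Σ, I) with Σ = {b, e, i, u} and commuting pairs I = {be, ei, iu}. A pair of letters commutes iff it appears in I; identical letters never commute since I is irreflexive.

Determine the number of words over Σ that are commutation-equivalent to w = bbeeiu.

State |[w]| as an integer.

#0=b has no predecessor
#1=b depends on [0:b]
#2=e has no predecessor
#3=e depends on [2:e]
#4=i depends on [1:b]
#5=u depends on [1:b, 3:e]
sources: [0:b, 2:e]
N(rest) = Σ N(rest − s) over sources s of rest; N(one piece) = 1:
  size 1 → [4]=1  [5]=1
  size 2 → [3,5]=1  [4,5]=2
  size 3 → [1,4,5]=2  [2,3,5]=1  [3,4,5]=3
  size 4 → [0,1,4,5]=2  [1,3,4,5]=5  [2,3,4,5]=4
  first=0(b) contributes 9
  first=2(e) contributes 7
|[w]| = 16

16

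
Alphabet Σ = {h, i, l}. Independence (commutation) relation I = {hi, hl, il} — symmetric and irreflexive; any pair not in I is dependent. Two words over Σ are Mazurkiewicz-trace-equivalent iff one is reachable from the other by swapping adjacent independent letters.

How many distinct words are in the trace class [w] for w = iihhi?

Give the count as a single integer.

piece 0:i — minimal
piece 1:i rests on {0:i}
piece 2:h — minimal
piece 3:h rests on {2:h}
piece 4:i rests on {1:i}
minimal pieces: {0:i, 2:h}
ways to finish when only these pieces remain (= sum over removing one remaining piece with nothing left below it):
  1 left: {3}→1  {4}→1
  2 left: {1,4}→1  {2,3}→1  {3,4}→2
  3 left: {0,1,4}→1  {1,3,4}→3  {2,3,4}→3
  placing 0:i first → 6 extensions
  placing 2:h first → 4 extensions
total linear extensions = 10

10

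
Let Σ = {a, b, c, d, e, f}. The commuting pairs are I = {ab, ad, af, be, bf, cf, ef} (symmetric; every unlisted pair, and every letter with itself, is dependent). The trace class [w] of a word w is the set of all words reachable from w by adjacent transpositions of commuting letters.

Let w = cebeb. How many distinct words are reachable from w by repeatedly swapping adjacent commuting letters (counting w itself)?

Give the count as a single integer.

6

0(c) covers ∅
1(e) covers 0:c
2(b) covers 0:c
3(e) covers 1:e
4(b) covers 2:b
floor of heap: 0:c
completions by unplaced set U, small U first (add the entries for U minus each lowest piece of U):
  |U|=1: {3}:1  {4}:1
  |U|=2: {1,3}:1  {2,4}:1  {3,4}:2
  |U|=3: {1,3,4}:3  {2,3,4}:3
  start at 0(c): 6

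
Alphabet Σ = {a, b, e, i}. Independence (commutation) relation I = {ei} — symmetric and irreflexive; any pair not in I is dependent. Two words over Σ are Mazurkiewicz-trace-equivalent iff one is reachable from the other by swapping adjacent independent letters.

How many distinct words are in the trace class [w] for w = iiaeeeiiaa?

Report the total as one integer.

10

0(i) covers ∅
1(i) covers 0:i
2(a) covers 1:i
3(e) covers 2:a
4(e) covers 3:e
5(e) covers 4:e
6(i) covers 2:a
7(i) covers 6:i
8(a) covers 5:e, 7:i
9(a) covers 8:a
floor of heap: 0:i
completions by unplaced set U, small U first (add the entries for U minus each lowest piece of U):
  |U|=1: {9}:1
  |U|=2: {8,9}:1
  |U|=3: {5,8,9}:1  {7,8,9}:1
  |U|=4: {4,5,8,9}:1  {5,7,8,9}:2  {6,7,8,9}:1
  |U|=5: {3,4,5,8,9}:1  {4,5,7,8,9}:3  {5,6,7,8,9}:3
  |U|=6: {3,4,5,7,8,9}:4  {4,5,6,7,8,9}:6
  |U|=7: {3,4,5,6,7,8,9}:10
  |U|=8: {2,3,4,5,6,7,8,9}:10
  start at 0(i): 10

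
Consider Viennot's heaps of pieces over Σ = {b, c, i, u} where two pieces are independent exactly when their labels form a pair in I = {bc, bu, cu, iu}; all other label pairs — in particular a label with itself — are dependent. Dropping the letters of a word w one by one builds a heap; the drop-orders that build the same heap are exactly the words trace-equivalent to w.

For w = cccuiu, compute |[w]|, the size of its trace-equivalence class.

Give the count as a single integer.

15

piece 0:c — minimal
piece 1:c rests on {0:c}
piece 2:c rests on {1:c}
piece 3:u — minimal
piece 4:i rests on {2:c}
piece 5:u rests on {3:u}
minimal pieces: {0:c, 3:u}
ways to finish when only these pieces remain (= sum over removing one remaining piece with nothing left below it):
  1 left: {4}→1  {5}→1
  2 left: {2,4}→1  {3,5}→1  {4,5}→2
  3 left: {1,2,4}→1  {2,4,5}→3  {3,4,5}→3
  4 left: {0,1,2,4}→1  {1,2,4,5}→4  {2,3,4,5}→6
  placing 0:c first → 10 extensions
  placing 3:u first → 5 extensions
total linear extensions = 15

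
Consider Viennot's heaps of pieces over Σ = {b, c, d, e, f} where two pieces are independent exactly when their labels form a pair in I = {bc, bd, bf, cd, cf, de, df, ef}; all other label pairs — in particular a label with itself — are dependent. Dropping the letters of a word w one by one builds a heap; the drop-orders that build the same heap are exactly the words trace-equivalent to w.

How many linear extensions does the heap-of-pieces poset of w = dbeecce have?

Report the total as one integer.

7

0(d) covers ∅
1(b) covers ∅
2(e) covers 1:b
3(e) covers 2:e
4(c) covers 3:e
5(c) covers 4:c
6(e) covers 5:c
floor of heap: 0:d, 1:b
completions by unplaced set U, small U first (add the entries for U minus each lowest piece of U):
  |U|=1: {0}:1  {6}:1
  |U|=2: {0,6}:2  {5,6}:1
  |U|=3: {0,5,6}:3  {4,5,6}:1
  |U|=4: {0,4,5,6}:4  {3,4,5,6}:1
  |U|=5: {0,3,4,5,6}:5  {2,3,4,5,6}:1
  start at 0(d): 1
  start at 1(b): 6
sum over floor = 7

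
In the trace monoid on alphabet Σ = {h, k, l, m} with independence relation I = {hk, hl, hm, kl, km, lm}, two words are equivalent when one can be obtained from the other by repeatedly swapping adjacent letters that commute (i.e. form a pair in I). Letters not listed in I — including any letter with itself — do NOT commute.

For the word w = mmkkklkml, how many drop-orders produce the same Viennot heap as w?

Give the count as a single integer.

#0=m has no predecessor
#1=m depends on [0:m]
#2=k has no predecessor
#3=k depends on [2:k]
#4=k depends on [3:k]
#5=l has no predecessor
#6=k depends on [4:k]
#7=m depends on [1:m]
#8=l depends on [5:l]
sources: [0:m, 2:k, 5:l]
N(rest) = Σ N(rest − s) over sources s of rest; N(one piece) = 1:
  size 1 → [6]=1  [7]=1  [8]=1
  size 2 → [1,7]=1  [4,6]=1  [5,8]=1  [6,7]=2  [6,8]=2  [7,8]=2
  size 3 → [0,1,7]=1  [1,6,7]=3  [1,7,8]=3  [3,4,6]=1  [4,6,7]=3  [4,6,8]=3  [5,6,8]=3  [5,7,8]=3  [6,7,8]=6
  size 4 → [0,1,6,7]=4  [0,1,7,8]=4  [1,4,6,7]=6  [1,5,7,8]=6  [1,6,7,8]=12  [2,3,4,6]=1  [3,4,6,7]=4  [3,4,6,8]=4  [4,5,6,8]=6  [4,6,7,8]=12  [5,6,7,8]=12
  size 5 → [0,1,4,6,7]=10  [0,1,5,7,8]=10  [0,1,6,7,8]=20  [1,3,4,6,7]=10  [1,4,6,7,8]=30  [1,5,6,7,8]=30  [2,3,4,6,7]=5  [2,3,4,6,8]=5  [3,4,5,6,8]=10  [3,4,6,7,8]=20  [4,5,6,7,8]=30
  size 6 → [0,1,3,4,6,7]=20  [0,1,4,6,7,8]=60  [0,1,5,6,7,8]=60  [1,2,3,4,6,7]=15  [1,3,4,6,7,8]=60  [1,4,5,6,7,8]=90  [2,3,4,5,6,8]=15  [2,3,4,6,7,8]=30  [3,4,5,6,7,8]=60
  size 7 → [0,1,2,3,4,6,7]=35  [0,1,3,4,6,7,8]=140  [0,1,4,5,6,7,8]=210  [1,2,3,4,6,7,8]=105  [1,3,4,5,6,7,8]=210  [2,3,4,5,6,7,8]=105
  first=0(m) contributes 420
  first=2(k) contributes 560
  first=5(l) contributes 280
|[w]| = 1260

1260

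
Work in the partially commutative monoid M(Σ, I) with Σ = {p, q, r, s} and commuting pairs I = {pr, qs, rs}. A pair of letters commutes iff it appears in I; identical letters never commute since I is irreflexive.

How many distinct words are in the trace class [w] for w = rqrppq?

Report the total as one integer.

drop 0:r onto floor
drop 1:q onto {0:r}
drop 2:r onto {1:q}
drop 3:p onto {1:q}
drop 4:p onto {3:p}
drop 5:q onto {2:r, 4:p}
ground layer = {0:r}
drop-orders for the pieces not yet dropped (sum over which currently-grounded one goes next):
  1 to go: {5} 1
  2 to go: {2,5} 1  {4,5} 1
  3 to go: {2,4,5} 2  {3,4,5} 1
  4 to go: {2,3,4,5} 3
  if 0:r drops first: 3 orders

3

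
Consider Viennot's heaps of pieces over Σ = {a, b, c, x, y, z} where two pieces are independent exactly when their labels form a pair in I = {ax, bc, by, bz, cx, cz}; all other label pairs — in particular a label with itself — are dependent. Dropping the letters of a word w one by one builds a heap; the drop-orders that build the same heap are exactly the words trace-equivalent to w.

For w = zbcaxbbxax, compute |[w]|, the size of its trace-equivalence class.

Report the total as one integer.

42

#0=z has no predecessor
#1=b has no predecessor
#2=c has no predecessor
#3=a depends on [0:z, 1:b, 2:c]
#4=x depends on [0:z, 1:b]
#5=b depends on [3:a, 4:x]
#6=b depends on [5:b]
#7=x depends on [6:b]
#8=a depends on [6:b]
#9=x depends on [7:x]
sources: [0:z, 1:b, 2:c]
N(rest) = Σ N(rest − s) over sources s of rest; N(one piece) = 1:
  size 1 → [8]=1  [9]=1
  size 2 → [7,9]=1  [8,9]=2
  size 3 → [7,8,9]=3
  size 4 → [6,7,8,9]=3
  size 5 → [5,6,7,8,9]=3
  size 6 → [3,5,6,7,8,9]=3  [4,5,6,7,8,9]=3
  size 7 → [2,3,5,6,7,8,9]=3  [3,4,5,6,7,8,9]=6
  size 8 → [0,3,4,5,6,7,8,9]=6  [1,3,4,5,6,7,8,9]=6  [2,3,4,5,6,7,8,9]=9
  first=0(z) contributes 15
  first=1(b) contributes 15
  first=2(c) contributes 12
|[w]| = 42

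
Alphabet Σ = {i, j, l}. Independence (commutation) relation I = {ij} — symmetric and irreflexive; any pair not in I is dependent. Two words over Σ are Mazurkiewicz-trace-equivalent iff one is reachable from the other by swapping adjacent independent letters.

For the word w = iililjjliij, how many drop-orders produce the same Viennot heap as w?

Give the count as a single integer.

3

drop 0:i onto floor
drop 1:i onto {0:i}
drop 2:l onto {1:i}
drop 3:i onto {2:l}
drop 4:l onto {3:i}
drop 5:j onto {4:l}
drop 6:j onto {5:j}
drop 7:l onto {6:j}
drop 8:i onto {7:l}
drop 9:i onto {8:i}
drop 10:j onto {7:l}
ground layer = {0:i}
drop-orders for the pieces not yet dropped (sum over which currently-grounded one goes next):
  1 to go: {9} 1  {10} 1
  2 to go: {8,9} 1  {9,10} 2
  3 to go: {8,9,10} 3
  4 to go: {7,8,9,10} 3
  5 to go: {6,7,8,9,10} 3
  6 to go: {5,6,7,8,9,10} 3
  7 to go: {4,5,6,7,8,9,10} 3
  8 to go: {3,4,5,6,7,8,9,10} 3
  9 to go: {2,3,4,5,6,7,8,9,10} 3
  if 0:i drops first: 3 orders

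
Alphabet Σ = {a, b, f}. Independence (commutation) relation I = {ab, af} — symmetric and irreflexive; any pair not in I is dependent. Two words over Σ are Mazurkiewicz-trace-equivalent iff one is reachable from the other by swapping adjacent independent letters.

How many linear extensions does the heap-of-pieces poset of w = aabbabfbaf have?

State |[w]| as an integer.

210

piece 0:a — minimal
piece 1:a rests on {0:a}
piece 2:b — minimal
piece 3:b rests on {2:b}
piece 4:a rests on {1:a}
piece 5:b rests on {3:b}
piece 6:f rests on {5:b}
piece 7:b rests on {6:f}
piece 8:a rests on {4:a}
piece 9:f rests on {7:b}
minimal pieces: {0:a, 2:b}
ways to finish when only these pieces remain (= sum over removing one remaining piece with nothing left below it):
  1 left: {8}→1  {9}→1
  2 left: {4,8}→1  {7,9}→1  {8,9}→2
  3 left: {1,4,8}→1  {4,8,9}→3  {6,7,9}→1  {7,8,9}→3
  4 left: {0,1,4,8}→1  {1,4,8,9}→4  {4,7,8,9}→6  {5,6,7,9}→1  {6,7,8,9}→4
  5 left: {0,1,4,8,9}→5  {1,4,7,8,9}→10  {3,5,6,7,9}→1  {4,6,7,8,9}→10  {5,6,7,8,9}→5
  6 left: {0,1,4,7,8,9}→15  {1,4,6,7,8,9}→20  {2,3,5,6,7,9}→1  {3,5,6,7,8,9}→6  {4,5,6,7,8,9}→15
  7 left: {0,1,4,6,7,8,9}→35  {1,4,5,6,7,8,9}→35  {2,3,5,6,7,8,9}→7  {3,4,5,6,7,8,9}→21
  8 left: {0,1,4,5,6,7,8,9}→70  {1,3,4,5,6,7,8,9}→56  {2,3,4,5,6,7,8,9}→28
  placing 0:a first → 84 extensions
  placing 2:b first → 126 extensions
total linear extensions = 210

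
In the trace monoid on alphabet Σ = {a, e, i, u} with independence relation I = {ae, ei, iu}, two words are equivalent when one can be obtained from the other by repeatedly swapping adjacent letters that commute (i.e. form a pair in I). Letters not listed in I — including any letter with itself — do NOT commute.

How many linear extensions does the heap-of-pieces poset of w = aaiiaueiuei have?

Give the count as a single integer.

15

piece 0:a — minimal
piece 1:a rests on {0:a}
piece 2:i rests on {1:a}
piece 3:i rests on {2:i}
piece 4:a rests on {3:i}
piece 5:u rests on {4:a}
piece 6:e rests on {5:u}
piece 7:i rests on {4:a}
piece 8:u rests on {6:e}
piece 9:e rests on {8:u}
piece 10:i rests on {7:i}
minimal pieces: {0:a}
ways to finish when only these pieces remain (= sum over removing one remaining piece with nothing left below it):
  1 left: {9}→1  {10}→1
  2 left: {7,10}→1  {8,9}→1  {9,10}→2
  3 left: {6,8,9}→1  {7,9,10}→3  {8,9,10}→3
  4 left: {5,6,8,9}→1  {6,8,9,10}→4  {7,8,9,10}→6
  5 left: {5,6,8,9,10}→5  {6,7,8,9,10}→10
  6 left: {5,6,7,8,9,10}→15
  7 left: {4,5,6,7,8,9,10}→15
  8 left: {3,4,5,6,7,8,9,10}→15
  9 left: {2,3,4,5,6,7,8,9,10}→15
  placing 0:a first → 15 extensions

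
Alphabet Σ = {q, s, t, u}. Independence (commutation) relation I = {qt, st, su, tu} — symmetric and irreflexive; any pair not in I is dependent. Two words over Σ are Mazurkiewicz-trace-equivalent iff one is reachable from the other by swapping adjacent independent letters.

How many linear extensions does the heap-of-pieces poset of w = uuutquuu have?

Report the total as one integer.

drop 0:u onto floor
drop 1:u onto {0:u}
drop 2:u onto {1:u}
drop 3:t onto floor
drop 4:q onto {2:u}
drop 5:u onto {4:q}
drop 6:u onto {5:u}
drop 7:u onto {6:u}
ground layer = {0:u, 3:t}
drop-orders for the pieces not yet dropped (sum over which currently-grounded one goes next):
  1 to go: {3} 1  {7} 1
  2 to go: {3,7} 2  {6,7} 1
  3 to go: {3,6,7} 3  {5,6,7} 1
  4 to go: {3,5,6,7} 4  {4,5,6,7} 1
  5 to go: {2,4,5,6,7} 1  {3,4,5,6,7} 5
  6 to go: {1,2,4,5,6,7} 1  {2,3,4,5,6,7} 6
  if 0:u drops first: 7 orders
  if 3:t drops first: 1 orders
heap linearizations: 8

8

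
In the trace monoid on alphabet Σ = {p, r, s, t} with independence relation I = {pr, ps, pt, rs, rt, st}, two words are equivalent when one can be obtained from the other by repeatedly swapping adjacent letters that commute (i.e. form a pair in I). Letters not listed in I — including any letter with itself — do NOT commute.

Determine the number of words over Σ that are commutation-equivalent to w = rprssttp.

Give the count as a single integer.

2520

#0=r has no predecessor
#1=p has no predecessor
#2=r depends on [0:r]
#3=s has no predecessor
#4=s depends on [3:s]
#5=t has no predecessor
#6=t depends on [5:t]
#7=p depends on [1:p]
sources: [0:r, 1:p, 3:s, 5:t]
N(rest) = Σ N(rest − s) over sources s of rest; N(one piece) = 1:
  size 1 → [2]=1  [4]=1  [6]=1  [7]=1
  size 2 → [0,2]=1  [1,7]=1  [2,4]=2  [2,6]=2  [2,7]=2  [3,4]=1  [4,6]=2  [4,7]=2  [5,6]=1  [6,7]=2
  size 3 → [0,2,4]=3  [0,2,6]=3  [0,2,7]=3  [1,2,7]=3  [1,4,7]=3  [1,6,7]=3  [2,3,4]=3  [2,4,6]=6  [2,4,7]=6  [2,5,6]=3  [2,6,7]=6  [3,4,6]=3  [3,4,7]=3  [4,5,6]=3  [4,6,7]=6  [5,6,7]=3
  size 4 → [0,1,2,7]=6  [0,2,3,4]=6  [0,2,4,6]=12  [0,2,4,7]=12  [0,2,5,6]=6  [0,2,6,7]=12  [1,2,4,7]=12  [1,2,6,7]=12  [1,3,4,7]=6  [1,4,6,7]=12  [1,5,6,7]=6  [2,3,4,6]=12  [2,3,4,7]=12  [2,4,5,6]=12  [2,4,6,7]=24  [2,5,6,7]=12  [3,4,5,6]=6  [3,4,6,7]=12  [4,5,6,7]=12
  size 5 → [0,1,2,4,7]=30  [0,1,2,6,7]=30  [0,2,3,4,6]=30  [0,2,3,4,7]=30  [0,2,4,5,6]=30  [0,2,4,6,7]=60  [0,2,5,6,7]=30  [1,2,3,4,7]=30  [1,2,4,6,7]=60  [1,2,5,6,7]=30  [1,3,4,6,7]=30  [1,4,5,6,7]=30  [2,3,4,5,6]=30  [2,3,4,6,7]=60  [2,4,5,6,7]=60  [3,4,5,6,7]=30
  size 6 → [0,1,2,3,4,7]=90  [0,1,2,4,6,7]=180  [0,1,2,5,6,7]=90  [0,2,3,4,5,6]=90  [0,2,3,4,6,7]=180  [0,2,4,5,6,7]=180  [1,2,3,4,6,7]=180  [1,2,4,5,6,7]=180  [1,3,4,5,6,7]=90  [2,3,4,5,6,7]=180
  first=0(r) contributes 630
  first=1(p) contributes 630
  first=3(s) contributes 630
  first=5(t) contributes 630
|[w]| = 2520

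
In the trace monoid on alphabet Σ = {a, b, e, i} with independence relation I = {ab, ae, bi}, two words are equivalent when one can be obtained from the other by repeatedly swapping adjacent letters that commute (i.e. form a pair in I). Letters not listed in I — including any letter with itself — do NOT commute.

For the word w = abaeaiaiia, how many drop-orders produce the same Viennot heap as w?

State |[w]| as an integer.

10

0(a) covers ∅
1(b) covers ∅
2(a) covers 0:a
3(e) covers 1:b
4(a) covers 2:a
5(i) covers 3:e, 4:a
6(a) covers 5:i
7(i) covers 6:a
8(i) covers 7:i
9(a) covers 8:i
floor of heap: 0:a, 1:b
completions by unplaced set U, small U first (add the entries for U minus each lowest piece of U):
  |U|=1: {9}:1
  |U|=2: {8,9}:1
  |U|=3: {7,8,9}:1
  |U|=4: {6,7,8,9}:1
  |U|=5: {5,6,7,8,9}:1
  |U|=6: {3,5,6,7,8,9}:1  {4,5,6,7,8,9}:1
  |U|=7: {1,3,5,6,7,8,9}:1  {2,4,5,6,7,8,9}:1  {3,4,5,6,7,8,9}:2
  |U|=8: {0,2,4,5,6,7,8,9}:1  {1,3,4,5,6,7,8,9}:3  {2,3,4,5,6,7,8,9}:3
  start at 0(a): 6
  start at 1(b): 4
sum over floor = 10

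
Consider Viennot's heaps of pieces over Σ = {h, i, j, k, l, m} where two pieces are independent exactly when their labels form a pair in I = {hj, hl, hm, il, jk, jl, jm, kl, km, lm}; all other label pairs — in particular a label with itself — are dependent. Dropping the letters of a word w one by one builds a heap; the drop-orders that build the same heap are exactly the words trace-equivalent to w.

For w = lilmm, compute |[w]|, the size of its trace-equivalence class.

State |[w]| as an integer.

10

drop 0:l onto floor
drop 1:i onto floor
drop 2:l onto {0:l}
drop 3:m onto {1:i}
drop 4:m onto {3:m}
ground layer = {0:l, 1:i}
drop-orders for the pieces not yet dropped (sum over which currently-grounded one goes next):
  1 to go: {2} 1  {4} 1
  2 to go: {0,2} 1  {2,4} 2  {3,4} 1
  3 to go: {0,2,4} 3  {1,3,4} 1  {2,3,4} 3
  if 0:l drops first: 4 orders
  if 1:i drops first: 6 orders
heap linearizations: 10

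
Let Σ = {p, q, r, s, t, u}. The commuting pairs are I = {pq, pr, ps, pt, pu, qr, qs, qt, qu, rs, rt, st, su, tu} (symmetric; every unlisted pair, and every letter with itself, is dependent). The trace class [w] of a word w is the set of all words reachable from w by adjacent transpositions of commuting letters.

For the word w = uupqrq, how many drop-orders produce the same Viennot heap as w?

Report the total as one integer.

0(u) covers ∅
1(u) covers 0:u
2(p) covers ∅
3(q) covers ∅
4(r) covers 1:u
5(q) covers 3:q
floor of heap: 0:u, 2:p, 3:q
completions by unplaced set U, small U first (add the entries for U minus each lowest piece of U):
  |U|=1: {2}:1  {4}:1  {5}:1
  |U|=2: {1,4}:1  {2,4}:2  {2,5}:2  {3,5}:1  {4,5}:2
  |U|=3: {0,1,4}:1  {1,2,4}:3  {1,4,5}:3  {2,3,5}:3  {2,4,5}:6  {3,4,5}:3
  |U|=4: {0,1,2,4}:4  {0,1,4,5}:4  {1,2,4,5}:12  {1,3,4,5}:6  {2,3,4,5}:12
  start at 0(u): 30
  start at 2(p): 10
  start at 3(q): 20
sum over floor = 60

60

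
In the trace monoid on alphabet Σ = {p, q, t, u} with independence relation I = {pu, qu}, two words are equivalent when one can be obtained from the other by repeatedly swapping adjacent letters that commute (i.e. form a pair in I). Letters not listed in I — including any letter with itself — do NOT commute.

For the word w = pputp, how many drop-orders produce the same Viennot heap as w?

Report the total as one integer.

3

0(p) covers ∅
1(p) covers 0:p
2(u) covers ∅
3(t) covers 1:p, 2:u
4(p) covers 3:t
floor of heap: 0:p, 2:u
completions by unplaced set U, small U first (add the entries for U minus each lowest piece of U):
  |U|=1: {4}:1
  |U|=2: {3,4}:1
  |U|=3: {1,3,4}:1  {2,3,4}:1
  start at 0(p): 2
  start at 2(u): 1
sum over floor = 3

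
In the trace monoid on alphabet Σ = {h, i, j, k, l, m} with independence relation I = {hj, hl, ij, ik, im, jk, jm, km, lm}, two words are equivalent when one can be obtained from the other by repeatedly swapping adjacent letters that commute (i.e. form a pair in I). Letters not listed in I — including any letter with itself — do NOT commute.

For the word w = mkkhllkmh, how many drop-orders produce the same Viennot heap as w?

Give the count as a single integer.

#0=m has no predecessor
#1=k has no predecessor
#2=k depends on [1:k]
#3=h depends on [0:m, 2:k]
#4=l depends on [2:k]
#5=l depends on [4:l]
#6=k depends on [3:h, 5:l]
#7=m depends on [3:h]
#8=h depends on [6:k, 7:m]
sources: [0:m, 1:k]
N(rest) = Σ N(rest − s) over sources s of rest; N(one piece) = 1:
  size 1 → [8]=1
  size 2 → [6,8]=1  [7,8]=1
  size 3 → [5,6,8]=1  [6,7,8]=2
  size 4 → [3,6,7,8]=2  [4,5,6,8]=1  [5,6,7,8]=3
  size 5 → [0,3,6,7,8]=2  [3,5,6,7,8]=5  [4,5,6,7,8]=4
  size 6 → [0,3,5,6,7,8]=7  [3,4,5,6,7,8]=9
  size 7 → [0,3,4,5,6,7,8]=16  [2,3,4,5,6,7,8]=9
  first=0(m) contributes 9
  first=1(k) contributes 25
|[w]| = 34

34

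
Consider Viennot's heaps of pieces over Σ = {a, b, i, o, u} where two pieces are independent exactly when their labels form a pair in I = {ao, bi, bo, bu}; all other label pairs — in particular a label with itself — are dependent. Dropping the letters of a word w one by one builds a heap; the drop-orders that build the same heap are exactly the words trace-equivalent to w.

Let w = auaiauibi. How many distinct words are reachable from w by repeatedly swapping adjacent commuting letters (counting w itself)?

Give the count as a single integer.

piece 0:a — minimal
piece 1:u rests on {0:a}
piece 2:a rests on {1:u}
piece 3:i rests on {2:a}
piece 4:a rests on {3:i}
piece 5:u rests on {4:a}
piece 6:i rests on {5:u}
piece 7:b rests on {4:a}
piece 8:i rests on {6:i}
minimal pieces: {0:a}
ways to finish when only these pieces remain (= sum over removing one remaining piece with nothing left below it):
  1 left: {7}→1  {8}→1
  2 left: {6,8}→1  {7,8}→2
  3 left: {5,6,8}→1  {6,7,8}→3
  4 left: {5,6,7,8}→4
  5 left: {4,5,6,7,8}→4
  6 left: {3,4,5,6,7,8}→4
  7 left: {2,3,4,5,6,7,8}→4
  placing 0:a first → 4 extensions

4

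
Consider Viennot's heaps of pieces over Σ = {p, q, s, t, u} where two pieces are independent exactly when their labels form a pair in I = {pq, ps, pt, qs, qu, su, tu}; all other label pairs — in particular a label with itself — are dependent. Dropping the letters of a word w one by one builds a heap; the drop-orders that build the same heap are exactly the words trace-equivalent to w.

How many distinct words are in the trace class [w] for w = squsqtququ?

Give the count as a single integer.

720

drop 0:s onto floor
drop 1:q onto floor
drop 2:u onto floor
drop 3:s onto {0:s}
drop 4:q onto {1:q}
drop 5:t onto {3:s, 4:q}
drop 6:q onto {5:t}
drop 7:u onto {2:u}
drop 8:q onto {6:q}
drop 9:u onto {7:u}
ground layer = {0:s, 1:q, 2:u}
drop-orders for the pieces not yet dropped (sum over which currently-grounded one goes next):
  1 to go: {8} 1  {9} 1
  2 to go: {6,8} 1  {7,9} 1  {8,9} 2
  3 to go: {2,7,9} 1  {5,6,8} 1  {6,8,9} 3  {7,8,9} 3
  4 to go: {2,7,8,9} 4  {3,5,6,8} 1  {4,5,6,8} 1  {5,6,8,9} 4  {6,7,8,9} 6
  5 to go: {0,3,5,6,8} 1  {1,4,5,6,8} 1  {2,6,7,8,9} 10  {3,4,5,6,8} 2  {3,5,6,8,9} 5  {4,5,6,8,9} 5  {5,6,7,8,9} 10
  6 to go: {0,3,4,5,6,8} 3  {0,3,5,6,8,9} 6  {1,3,4,5,6,8} 3  {1,4,5,6,8,9} 6  {2,5,6,7,8,9} 20  {3,4,5,6,8,9} 12  {3,5,6,7,8,9} 15  {4,5,6,7,8,9} 15
  7 to go: {0,1,3,4,5,6,8} 6  {0,3,4,5,6,8,9} 21  {0,3,5,6,7,8,9} 21  {1,3,4,5,6,8,9} 21  {1,4,5,6,7,8,9} 21  {2,3,5,6,7,8,9} 35  {2,4,5,6,7,8,9} 35  {3,4,5,6,7,8,9} 42
  8 to go: {0,1,3,4,5,6,8,9} 48  {0,2,3,5,6,7,8,9} 56  {0,3,4,5,6,7,8,9} 84  {1,2,4,5,6,7,8,9} 56  {1,3,4,5,6,7,8,9} 84  {2,3,4,5,6,7,8,9} 112
  if 0:s drops first: 252 orders
  if 1:q drops first: 252 orders
  if 2:u drops first: 216 orders
heap linearizations: 720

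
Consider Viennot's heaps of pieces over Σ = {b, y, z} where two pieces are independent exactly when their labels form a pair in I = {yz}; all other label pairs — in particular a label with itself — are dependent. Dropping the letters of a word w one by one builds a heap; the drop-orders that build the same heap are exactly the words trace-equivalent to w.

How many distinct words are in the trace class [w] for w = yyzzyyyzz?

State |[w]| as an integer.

126

0(y) covers ∅
1(y) covers 0:y
2(z) covers ∅
3(z) covers 2:z
4(y) covers 1:y
5(y) covers 4:y
6(y) covers 5:y
7(z) covers 3:z
8(z) covers 7:z
floor of heap: 0:y, 2:z
completions by unplaced set U, small U first (add the entries for U minus each lowest piece of U):
  |U|=1: {6}:1  {8}:1
  |U|=2: {5,6}:1  {6,8}:2  {7,8}:1
  |U|=3: {3,7,8}:1  {4,5,6}:1  {5,6,8}:3  {6,7,8}:3
  |U|=4: {1,4,5,6}:1  {2,3,7,8}:1  {3,6,7,8}:4  {4,5,6,8}:4  {5,6,7,8}:6
  |U|=5: {0,1,4,5,6}:1  {1,4,5,6,8}:5  {2,3,6,7,8}:5  {3,5,6,7,8}:10  {4,5,6,7,8}:10
  |U|=6: {0,1,4,5,6,8}:6  {1,4,5,6,7,8}:15  {2,3,5,6,7,8}:15  {3,4,5,6,7,8}:20
  |U|=7: {0,1,4,5,6,7,8}:21  {1,3,4,5,6,7,8}:35  {2,3,4,5,6,7,8}:35
  start at 0(y): 70
  start at 2(z): 56
sum over floor = 126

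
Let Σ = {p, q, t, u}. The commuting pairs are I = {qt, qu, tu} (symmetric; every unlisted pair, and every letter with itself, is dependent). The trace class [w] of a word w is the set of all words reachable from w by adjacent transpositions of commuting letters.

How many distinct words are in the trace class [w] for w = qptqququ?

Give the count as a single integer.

drop 0:q onto floor
drop 1:p onto {0:q}
drop 2:t onto {1:p}
drop 3:q onto {1:p}
drop 4:q onto {3:q}
drop 5:u onto {1:p}
drop 6:q onto {4:q}
drop 7:u onto {5:u}
ground layer = {0:q}
drop-orders for the pieces not yet dropped (sum over which currently-grounded one goes next):
  1 to go: {2} 1  {6} 1  {7} 1
  2 to go: {2,6} 2  {2,7} 2  {4,6} 1  {5,7} 1  {6,7} 2
  3 to go: {2,4,6} 3  {2,5,7} 3  {2,6,7} 6  {3,4,6} 1  {4,6,7} 3  {5,6,7} 3
  4 to go: {2,3,4,6} 4  {2,4,6,7} 12  {2,5,6,7} 12  {3,4,6,7} 4  {4,5,6,7} 6
  5 to go: {2,3,4,6,7} 20  {2,4,5,6,7} 30  {3,4,5,6,7} 10
  6 to go: {2,3,4,5,6,7} 60
  if 0:q drops first: 60 orders

60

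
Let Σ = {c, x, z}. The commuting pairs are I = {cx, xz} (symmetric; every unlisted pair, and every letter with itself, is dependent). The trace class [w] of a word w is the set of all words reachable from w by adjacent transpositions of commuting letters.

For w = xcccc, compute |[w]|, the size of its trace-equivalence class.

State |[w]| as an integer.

piece 0:x — minimal
piece 1:c — minimal
piece 2:c rests on {1:c}
piece 3:c rests on {2:c}
piece 4:c rests on {3:c}
minimal pieces: {0:x, 1:c}
ways to finish when only these pieces remain (= sum over removing one remaining piece with nothing left below it):
  1 left: {0}→1  {4}→1
  2 left: {0,4}→2  {3,4}→1
  3 left: {0,3,4}→3  {2,3,4}→1
  placing 0:x first → 1 extensions
  placing 1:c first → 4 extensions
total linear extensions = 5

5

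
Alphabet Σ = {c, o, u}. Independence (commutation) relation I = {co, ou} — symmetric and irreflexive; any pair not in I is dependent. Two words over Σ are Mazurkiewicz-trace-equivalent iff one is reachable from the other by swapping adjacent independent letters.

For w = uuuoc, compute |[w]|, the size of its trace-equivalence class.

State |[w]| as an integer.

0(u) covers ∅
1(u) covers 0:u
2(u) covers 1:u
3(o) covers ∅
4(c) covers 2:u
floor of heap: 0:u, 3:o
completions by unplaced set U, small U first (add the entries for U minus each lowest piece of U):
  |U|=1: {3}:1  {4}:1
  |U|=2: {2,4}:1  {3,4}:2
  |U|=3: {1,2,4}:1  {2,3,4}:3
  start at 0(u): 4
  start at 3(o): 1
sum over floor = 5

5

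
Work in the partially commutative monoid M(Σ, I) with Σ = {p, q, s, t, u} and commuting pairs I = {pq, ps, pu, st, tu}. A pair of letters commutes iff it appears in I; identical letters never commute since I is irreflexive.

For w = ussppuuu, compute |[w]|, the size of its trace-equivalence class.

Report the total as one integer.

#0=u has no predecessor
#1=s depends on [0:u]
#2=s depends on [1:s]
#3=p has no predecessor
#4=p depends on [3:p]
#5=u depends on [2:s]
#6=u depends on [5:u]
#7=u depends on [6:u]
sources: [0:u, 3:p]
N(rest) = Σ N(rest − s) over sources s of rest; N(one piece) = 1:
  size 1 → [4]=1  [7]=1
  size 2 → [3,4]=1  [4,7]=2  [6,7]=1
  size 3 → [3,4,7]=3  [4,6,7]=3  [5,6,7]=1
  size 4 → [2,5,6,7]=1  [3,4,6,7]=6  [4,5,6,7]=4
  size 5 → [1,2,5,6,7]=1  [2,4,5,6,7]=5  [3,4,5,6,7]=10
  size 6 → [0,1,2,5,6,7]=1  [1,2,4,5,6,7]=6  [2,3,4,5,6,7]=15
  first=0(u) contributes 21
  first=3(p) contributes 7
|[w]| = 28

28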